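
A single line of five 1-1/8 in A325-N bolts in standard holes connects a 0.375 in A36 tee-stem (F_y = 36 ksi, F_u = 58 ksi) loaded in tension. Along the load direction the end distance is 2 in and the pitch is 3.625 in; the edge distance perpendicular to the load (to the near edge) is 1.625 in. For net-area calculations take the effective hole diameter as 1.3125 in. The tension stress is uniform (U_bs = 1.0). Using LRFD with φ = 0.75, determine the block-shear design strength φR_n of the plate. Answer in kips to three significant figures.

116 kips

Shear plane L_v = 2 + 4·3.625 = 16.5 in; A_gv = 16.5 × 0.375 = 6.188 in².
A_nv = (16.5 − 4.5·1.3125) × 0.375 = 3.973 in².
A_nt = (1.625 − 0.5·1.3125) × 0.375 = 0.3633 in².
0.6 F_u A_nv = 138.2 kips; 0.6 F_y A_gv = 133.6 kips → shear yielding governs the shear term.
R_n = 133.6 + 1.0 × 58 × 0.3633 = 154.7 kips.
Design strength φR_n = 0.75 × 154.7 = 116 kips.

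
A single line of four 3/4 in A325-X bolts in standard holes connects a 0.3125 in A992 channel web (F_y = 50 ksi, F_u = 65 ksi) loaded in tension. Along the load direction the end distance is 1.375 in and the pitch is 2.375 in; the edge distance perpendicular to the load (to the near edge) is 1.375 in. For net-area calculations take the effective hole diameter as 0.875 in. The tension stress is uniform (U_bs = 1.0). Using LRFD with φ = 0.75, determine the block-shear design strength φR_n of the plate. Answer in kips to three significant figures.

64 kips

Shear plane L_v = 1.375 + 3·2.375 = 8.5 in; A_gv = 8.5 × 0.3125 = 2.656 in².
A_nv = (8.5 − 3.5·0.875) × 0.3125 = 1.699 in².
A_nt = (1.375 − 0.5·0.875) × 0.3125 = 0.293 in².
0.6 F_u A_nv = 66.27 kips; 0.6 F_y A_gv = 79.69 kips → shear rupture governs the shear term.
R_n = 66.27 + 1.0 × 65 × 0.293 = 85.31 kips.
Design strength φR_n = 0.75 × 85.31 = 64 kips.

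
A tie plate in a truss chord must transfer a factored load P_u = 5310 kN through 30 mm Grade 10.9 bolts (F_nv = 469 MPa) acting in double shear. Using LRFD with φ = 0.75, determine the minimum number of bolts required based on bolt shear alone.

11 bolts

A_b = π·30²/4 = 706.9 mm².
Per-bolt design strength φR_n = 0.75 × 469 × 706.9 × 2 / 1000 = 497.3 kN.
n ≥ 5310 / 497.3 = 10.68 → use 11 bolts.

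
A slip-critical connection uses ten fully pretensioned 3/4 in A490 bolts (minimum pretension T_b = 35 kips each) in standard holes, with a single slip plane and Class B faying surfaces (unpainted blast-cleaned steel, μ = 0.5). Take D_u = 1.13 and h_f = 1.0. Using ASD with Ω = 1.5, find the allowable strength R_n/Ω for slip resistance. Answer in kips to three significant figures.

R_n = μ · D_u · h_f · T_b · n_s · n_b = 0.5 × 1.13 × 1.0 × 35 × 1 × 10 = 197.8 kips.
Allowable strength R_n/Ω = 197.8 / 1.5 = 132 kips.

132 kips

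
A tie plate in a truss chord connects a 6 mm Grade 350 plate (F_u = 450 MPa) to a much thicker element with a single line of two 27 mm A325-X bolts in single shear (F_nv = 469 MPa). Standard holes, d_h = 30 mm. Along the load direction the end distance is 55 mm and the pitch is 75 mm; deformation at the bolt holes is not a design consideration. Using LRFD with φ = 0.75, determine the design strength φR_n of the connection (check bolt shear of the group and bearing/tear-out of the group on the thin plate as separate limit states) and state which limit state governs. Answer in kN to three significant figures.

Bolt shear: A_b = π·27²/4 = 572.6 mm²; R_n = 469 × 572.6 × 2 × 1 / 1000 = 537.1 kN → 0.75 × 537.1 = 403 kN.
Bearing (1.5 l_c t F_u ≤ 3.0 d t F_u): upper limit = 3.0·27·6·450 / 1000 = 218.7 kN.
  Edge l_c = 55 − 30/2 = 40 → r_n = 162 kN; interior l_c = 75 − 30 = 45 → r_n = 182.2 kN.
  R_n,bearing = 1·162 + 1·182.2 = 344.2 kN → 0.75 × 344.2 = 258 kN.
Bearing governs: 258 kN.

258 kN (bearing governs)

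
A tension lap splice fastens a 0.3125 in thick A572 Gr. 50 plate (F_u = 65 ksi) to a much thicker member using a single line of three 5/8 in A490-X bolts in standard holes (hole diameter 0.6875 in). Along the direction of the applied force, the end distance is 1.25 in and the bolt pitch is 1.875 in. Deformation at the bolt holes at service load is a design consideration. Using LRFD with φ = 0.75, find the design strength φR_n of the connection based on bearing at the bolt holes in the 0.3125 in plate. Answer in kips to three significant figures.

60 kips

Per bolt r_n = 1.2 l_c t F_u ≤ 2.4 d t F_u; upper limit = 2.4 × 0.625 × 0.3125 × 65 = 30.47 kips.
Edge bolt: l_c = 1.25 − 0.6875/2 = 0.9062 in → 1.2 × 0.9062 × 0.3125 × 65 = 22.09 → r_n = 22.09 kips.
Interior bolts: l_c = 1.875 − 0.6875 = 1.188 in → 1.2 × 1.188 × 0.3125 × 65 = 28.95 → r_n = 28.95 kips.
R_n = 1 × 22.09 + 2 × 28.95 = 79.98 kips.
Design strength φR_n = 0.75 × 79.98 = 60 kips.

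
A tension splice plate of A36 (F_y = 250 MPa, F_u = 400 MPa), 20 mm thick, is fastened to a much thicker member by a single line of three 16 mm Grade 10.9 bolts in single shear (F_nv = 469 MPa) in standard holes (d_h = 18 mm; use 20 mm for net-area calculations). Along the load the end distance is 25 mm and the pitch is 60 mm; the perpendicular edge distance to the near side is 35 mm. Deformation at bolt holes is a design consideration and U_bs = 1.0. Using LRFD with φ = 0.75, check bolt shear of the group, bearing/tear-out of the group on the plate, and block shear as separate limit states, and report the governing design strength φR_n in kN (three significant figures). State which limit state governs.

Bolt shear: A_b = π·16²/4 = 201.1 mm²; R_n = 469 × 201.1 × 3 × 1 / 1000 = 282.9 kN → 0.75 × 282.9 = 212 kN.
Bearing: edge l_c = 16, r_n = 153.6 kN; interior l_c = 42, r_n = 307.2 kN; R_n = 153.6 + 2·307.2 = 768 kN → 576 kN.
Block shear: A_gv = 2900, A_nv = 1900, A_nt = 500 mm²; R_n = min(0.6F_uA_nv, 0.6F_yA_gv) + U_bs·F_u·A_nt = 635 kN → 476 kN.
Bolt shear governs: 212 kN.

212 kN (bolt shear governs)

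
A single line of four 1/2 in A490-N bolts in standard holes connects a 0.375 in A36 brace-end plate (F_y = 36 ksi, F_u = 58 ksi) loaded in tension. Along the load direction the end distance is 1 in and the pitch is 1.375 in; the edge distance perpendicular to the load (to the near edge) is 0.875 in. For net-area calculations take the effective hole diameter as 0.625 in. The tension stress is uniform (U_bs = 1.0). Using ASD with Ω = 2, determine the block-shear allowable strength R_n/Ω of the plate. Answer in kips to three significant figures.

25.3 kips

Shear plane L_v = 1 + 3·1.375 = 5.125 in; A_gv = 5.125 × 0.375 = 1.922 in².
A_nv = (5.125 − 3.5·0.625) × 0.375 = 1.102 in².
A_nt = (0.875 − 0.5·0.625) × 0.375 = 0.2109 in².
0.6 F_u A_nv = 38.33 kips; 0.6 F_y A_gv = 41.51 kips → shear rupture governs the shear term.
R_n = 38.33 + 1.0 × 58 × 0.2109 = 50.57 kips.
Allowable strength R_n/Ω = 50.57 / 2 = 25.3 kips.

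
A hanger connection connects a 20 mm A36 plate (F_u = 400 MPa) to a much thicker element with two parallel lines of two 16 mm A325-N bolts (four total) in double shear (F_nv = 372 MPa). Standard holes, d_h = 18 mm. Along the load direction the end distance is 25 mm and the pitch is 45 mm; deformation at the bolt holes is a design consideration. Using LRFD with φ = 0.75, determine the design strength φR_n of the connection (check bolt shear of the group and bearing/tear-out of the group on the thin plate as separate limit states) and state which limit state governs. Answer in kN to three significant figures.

449 kN (bolt shear governs)

Bolt shear: A_b = π·16²/4 = 201.1 mm²; R_n = 372 × 201.1 × 4 × 2 / 1000 = 598.4 kN → 0.75 × 598.4 = 449 kN.
Bearing (1.2 l_c t F_u ≤ 2.4 d t F_u): upper limit = 2.4·16·20·400 / 1000 = 307.2 kN.
  Edge l_c = 25 − 18/2 = 16 → r_n = 153.6 kN; interior l_c = 45 − 18 = 27 → r_n = 259.2 kN.
  R_n,bearing = 2·153.6 + 2·259.2 = 825.6 kN → 0.75 × 825.6 = 619 kN.
Bolt shear governs: 449 kN.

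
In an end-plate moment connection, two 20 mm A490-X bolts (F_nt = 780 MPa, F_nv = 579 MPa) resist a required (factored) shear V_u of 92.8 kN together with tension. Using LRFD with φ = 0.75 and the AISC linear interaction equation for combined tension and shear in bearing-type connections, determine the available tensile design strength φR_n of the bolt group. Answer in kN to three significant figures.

353 kN

A_b = π·20²/4 = 314.2 mm²; f_rv = 92.8 × 1000 / (2 × 314.2) = 147.7 MPa.
F'_nt = 1.3 F_nt − (F_nt / φF_nv) f_rv = 1.3·780 − (780/(0.75·579))·147.7 = 748.7 MPa, capped at F_nt → F'_nt = 748.7 MPa.
R_n = F'_nt · A_b · n = 748.7 × 314.2 × 2 / 1000 = 470.4 kN.
Design strength φR_n = 0.75 × 470.4 = 353 kN.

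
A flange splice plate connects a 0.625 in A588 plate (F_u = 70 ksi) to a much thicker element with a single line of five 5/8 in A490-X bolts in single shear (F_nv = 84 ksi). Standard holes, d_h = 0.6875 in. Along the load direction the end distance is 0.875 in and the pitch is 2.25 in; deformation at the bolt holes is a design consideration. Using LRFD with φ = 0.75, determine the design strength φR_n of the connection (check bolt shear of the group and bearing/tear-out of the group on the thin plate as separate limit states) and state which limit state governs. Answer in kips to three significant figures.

Bolt shear: A_b = π·0.625²/4 = 0.3068 in²; R_n = 84 × 0.3068 × 5 × 1 = 128.9 kips → 0.75 × 128.9 = 96.6 kips.
Bearing (1.2 l_c t F_u ≤ 2.4 d t F_u): upper limit = 2.4·0.625·0.625·70 = 65.62 kips.
  Edge l_c = 0.875 − 0.6875/2 = 0.5312 → r_n = 27.89 kips; interior l_c = 2.25 − 0.6875 = 1.562 → r_n = 65.62 kips.
  R_n,bearing = 1·27.89 + 4·65.62 = 290.4 kips → 0.75 × 290.4 = 218 kips.
Bolt shear governs: 96.6 kips.

96.6 kips (bolt shear governs)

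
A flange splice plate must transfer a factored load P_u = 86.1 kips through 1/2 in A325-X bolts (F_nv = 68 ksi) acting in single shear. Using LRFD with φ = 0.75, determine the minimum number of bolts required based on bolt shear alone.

A_b = π·0.5²/4 = 0.1963 in².
Per-bolt design strength φR_n = 0.75 × 68 × 0.1963 × 1 = 10.01 kips.
n ≥ 86.1 / 10.01 = 8.598 → use 9 bolts.

9 bolts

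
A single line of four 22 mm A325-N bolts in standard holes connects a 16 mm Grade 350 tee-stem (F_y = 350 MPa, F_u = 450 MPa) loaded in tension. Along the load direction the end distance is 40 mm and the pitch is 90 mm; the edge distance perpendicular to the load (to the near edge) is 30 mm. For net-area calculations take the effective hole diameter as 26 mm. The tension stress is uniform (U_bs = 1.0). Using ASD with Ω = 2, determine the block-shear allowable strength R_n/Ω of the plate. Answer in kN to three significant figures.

534 kN

Shear plane L_v = 40 + 3·90 = 310 mm; A_gv = 310 × 16 = 4960 mm².
A_nv = (310 − 3.5·26) × 16 = 3504 mm².
A_nt = (30 − 0.5·26) × 16 = 272 mm².
0.6 F_u A_nv = 946.1 kN; 0.6 F_y A_gv = 1042 kN → shear rupture governs the shear term.
R_n = 946.1 + 1.0 × 450 × 272 / 1000 = 1068 kN.
Allowable strength R_n/Ω = 1068 / 2 = 534 kN.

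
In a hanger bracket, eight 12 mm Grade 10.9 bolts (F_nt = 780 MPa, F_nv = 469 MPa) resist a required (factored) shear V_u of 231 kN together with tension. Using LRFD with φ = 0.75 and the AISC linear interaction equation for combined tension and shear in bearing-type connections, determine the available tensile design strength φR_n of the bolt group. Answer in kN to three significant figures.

A_b = π·12²/4 = 113.1 mm²; f_rv = 231 × 1000 / (8 × 113.1) = 255.3 MPa.
F'_nt = 1.3 F_nt − (F_nt / φF_nv) f_rv = 1.3·780 − (780/(0.75·469))·255.3 = 447.9 MPa, capped at F_nt → F'_nt = 447.9 MPa.
R_n = F'_nt · A_b · n = 447.9 × 113.1 × 8 / 1000 = 405.2 kN.
Design strength φR_n = 0.75 × 405.2 = 304 kN.

304 kN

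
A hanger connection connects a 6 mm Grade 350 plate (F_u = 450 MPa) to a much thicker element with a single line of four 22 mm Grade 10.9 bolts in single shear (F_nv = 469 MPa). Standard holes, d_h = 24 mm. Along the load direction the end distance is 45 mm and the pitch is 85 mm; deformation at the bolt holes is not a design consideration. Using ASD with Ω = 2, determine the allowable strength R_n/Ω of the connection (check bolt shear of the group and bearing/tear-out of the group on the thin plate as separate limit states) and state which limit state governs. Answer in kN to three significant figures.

334 kN (bearing governs)

Bolt shear: A_b = π·22²/4 = 380.1 mm²; R_n = 469 × 380.1 × 4 × 1 / 1000 = 713.1 kN → 713.1 / 2 = 357 kN.
Bearing (1.5 l_c t F_u ≤ 3.0 d t F_u): upper limit = 3.0·22·6·450 / 1000 = 178.2 kN.
  Edge l_c = 45 − 24/2 = 33 → r_n = 133.7 kN; interior l_c = 85 − 24 = 61 → r_n = 178.2 kN.
  R_n,bearing = 1·133.7 + 3·178.2 = 668.2 kN → 668.2 / 2 = 334 kN.
Bearing governs: 334 kN.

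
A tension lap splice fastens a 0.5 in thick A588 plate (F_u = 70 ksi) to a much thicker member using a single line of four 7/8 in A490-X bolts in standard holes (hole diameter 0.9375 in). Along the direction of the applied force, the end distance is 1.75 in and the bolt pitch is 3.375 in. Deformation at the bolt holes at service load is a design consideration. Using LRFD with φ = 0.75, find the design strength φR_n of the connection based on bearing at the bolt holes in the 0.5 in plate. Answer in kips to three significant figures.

206 kips

Per bolt r_n = 1.2 l_c t F_u ≤ 2.4 d t F_u; upper limit = 2.4 × 0.875 × 0.5 × 70 = 73.5 kips.
Edge bolt: l_c = 1.75 − 0.9375/2 = 1.281 in → 1.2 × 1.281 × 0.5 × 70 = 53.81 → r_n = 53.81 kips.
Interior bolts: l_c = 3.375 − 0.9375 = 2.438 in → 1.2 × 2.438 × 0.5 × 70 = 102.4 → r_n = 73.5 kips.
R_n = 1 × 53.81 + 3 × 73.5 = 274.3 kips.
Design strength φR_n = 0.75 × 274.3 = 206 kips.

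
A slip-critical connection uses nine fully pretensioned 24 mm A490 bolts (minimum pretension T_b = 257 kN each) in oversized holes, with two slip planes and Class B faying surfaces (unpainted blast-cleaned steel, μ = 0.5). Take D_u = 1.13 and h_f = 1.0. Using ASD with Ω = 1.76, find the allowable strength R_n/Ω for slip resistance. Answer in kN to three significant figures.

R_n = μ · D_u · h_f · T_b · n_s · n_b = 0.5 × 1.13 × 1.0 × 257 × 2 × 9 = 2614 kN.
Allowable strength R_n/Ω = 2614 / 1.76 = 1490 kN.

1490 kN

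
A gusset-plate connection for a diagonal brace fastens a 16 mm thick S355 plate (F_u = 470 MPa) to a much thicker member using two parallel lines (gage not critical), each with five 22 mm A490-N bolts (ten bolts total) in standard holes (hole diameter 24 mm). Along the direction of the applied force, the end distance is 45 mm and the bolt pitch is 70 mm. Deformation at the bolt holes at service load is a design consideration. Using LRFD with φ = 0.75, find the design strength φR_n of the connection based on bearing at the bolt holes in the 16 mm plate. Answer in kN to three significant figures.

Per bolt r_n = 1.2 l_c t F_u ≤ 2.4 d t F_u; upper limit = 2.4 × 22 × 16 × 470 / 1000 = 397.1 kN.
Edge bolt: l_c = 45 − 24/2 = 33 mm → 1.2 × 33 × 16 × 470 / 1000 = 297.8 → r_n = 297.8 kN.
Interior bolts: l_c = 70 − 24 = 46 mm → 1.2 × 46 × 16 × 470 / 1000 = 415.1 → r_n = 397.1 kN.
R_n = 2 × 297.8 + 8 × 397.1 = 3772 kN.
Design strength φR_n = 0.75 × 3772 = 2830 kN.

2830 kN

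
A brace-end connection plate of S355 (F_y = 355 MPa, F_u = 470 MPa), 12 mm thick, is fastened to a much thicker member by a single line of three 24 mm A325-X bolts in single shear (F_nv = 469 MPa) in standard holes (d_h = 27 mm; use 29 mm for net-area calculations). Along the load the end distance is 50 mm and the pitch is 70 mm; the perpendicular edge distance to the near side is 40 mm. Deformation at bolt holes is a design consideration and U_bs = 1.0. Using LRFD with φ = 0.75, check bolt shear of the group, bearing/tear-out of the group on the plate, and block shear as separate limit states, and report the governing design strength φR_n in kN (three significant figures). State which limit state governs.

Bolt shear: A_b = π·24²/4 = 452.4 mm²; R_n = 469 × 452.4 × 3 × 1 / 1000 = 636.5 kN → 0.75 × 636.5 = 477 kN.
Bearing: edge l_c = 36.5, r_n = 247 kN; interior l_c = 43, r_n = 291 kN; R_n = 247 + 2·291 = 829.1 kN → 622 kN.
Block shear: A_gv = 2280, A_nv = 1410, A_nt = 306 mm²; R_n = min(0.6F_uA_nv, 0.6F_yA_gv) + U_bs·F_u·A_nt = 541.4 kN → 406 kN.
Block shear governs: 406 kN.

406 kN (block shear governs)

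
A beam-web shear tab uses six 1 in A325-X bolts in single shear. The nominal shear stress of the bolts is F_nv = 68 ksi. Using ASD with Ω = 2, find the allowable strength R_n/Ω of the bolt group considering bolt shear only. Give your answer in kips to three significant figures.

A_b = π × 1² / 4 = 0.7854 in².
R_n = F_nv · A_b · n · n_s = 68 × 0.7854 × 6 × 1 = 320.4 kips.
Allowable strength R_n/Ω = 320.4 / 2 = 160 kips.

160 kips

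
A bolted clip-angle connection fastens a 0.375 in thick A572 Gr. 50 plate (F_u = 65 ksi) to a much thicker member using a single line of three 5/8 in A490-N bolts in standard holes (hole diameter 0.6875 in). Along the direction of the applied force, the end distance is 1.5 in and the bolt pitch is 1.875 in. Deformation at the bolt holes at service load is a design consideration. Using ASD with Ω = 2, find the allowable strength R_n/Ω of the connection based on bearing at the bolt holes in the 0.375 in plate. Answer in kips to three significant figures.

51.6 kips

Per bolt r_n = 1.2 l_c t F_u ≤ 2.4 d t F_u; upper limit = 2.4 × 0.625 × 0.375 × 65 = 36.56 kips.
Edge bolt: l_c = 1.5 − 0.6875/2 = 1.156 in → 1.2 × 1.156 × 0.375 × 65 = 33.82 → r_n = 33.82 kips.
Interior bolts: l_c = 1.875 − 0.6875 = 1.188 in → 1.2 × 1.188 × 0.375 × 65 = 34.73 → r_n = 34.73 kips.
R_n = 1 × 33.82 + 2 × 34.73 = 103.3 kips.
Allowable strength R_n/Ω = 103.3 / 2 = 51.6 kips.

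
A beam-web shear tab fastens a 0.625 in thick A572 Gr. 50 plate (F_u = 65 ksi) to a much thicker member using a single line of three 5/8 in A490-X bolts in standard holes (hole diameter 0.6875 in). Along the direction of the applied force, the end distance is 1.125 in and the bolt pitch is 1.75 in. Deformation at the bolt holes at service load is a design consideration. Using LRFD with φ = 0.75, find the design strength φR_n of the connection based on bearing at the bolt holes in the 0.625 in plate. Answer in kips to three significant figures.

Per bolt r_n = 1.2 l_c t F_u ≤ 2.4 d t F_u; upper limit = 2.4 × 0.625 × 0.625 × 65 = 60.94 kips.
Edge bolt: l_c = 1.125 − 0.6875/2 = 0.7812 in → 1.2 × 0.7812 × 0.625 × 65 = 38.09 → r_n = 38.09 kips.
Interior bolts: l_c = 1.75 − 0.6875 = 1.062 in → 1.2 × 1.062 × 0.625 × 65 = 51.8 → r_n = 51.8 kips.
R_n = 1 × 38.09 + 2 × 51.8 = 141.7 kips.
Design strength φR_n = 0.75 × 141.7 = 106 kips.

106 kips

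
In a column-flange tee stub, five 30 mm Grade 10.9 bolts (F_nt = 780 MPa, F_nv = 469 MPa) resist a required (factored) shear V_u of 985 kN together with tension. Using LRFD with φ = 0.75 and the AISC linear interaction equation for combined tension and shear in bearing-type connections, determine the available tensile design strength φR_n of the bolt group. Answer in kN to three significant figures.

A_b = π·30²/4 = 706.9 mm²; f_rv = 985 × 1000 / (5 × 706.9) = 278.7 MPa.
F'_nt = 1.3 F_nt − (F_nt / φF_nv) f_rv = 1.3·780 − (780/(0.75·469))·278.7 = 396 MPa, capped at F_nt → F'_nt = 396 MPa.
R_n = F'_nt · A_b · n = 396 × 706.9 × 5 / 1000 = 1400 kN.
Design strength φR_n = 0.75 × 1400 = 1050 kN.

1050 kN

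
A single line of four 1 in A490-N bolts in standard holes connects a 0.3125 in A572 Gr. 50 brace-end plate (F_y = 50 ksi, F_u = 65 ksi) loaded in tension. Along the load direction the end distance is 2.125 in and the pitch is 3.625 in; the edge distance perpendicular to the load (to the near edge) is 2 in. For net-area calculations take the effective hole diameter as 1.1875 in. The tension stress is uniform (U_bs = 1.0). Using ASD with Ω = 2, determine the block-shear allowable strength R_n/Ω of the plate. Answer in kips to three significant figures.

Shear plane L_v = 2.125 + 3·3.625 = 13 in; A_gv = 13 × 0.3125 = 4.062 in².
A_nv = (13 − 3.5·1.1875) × 0.3125 = 2.764 in².
A_nt = (2 − 0.5·1.1875) × 0.3125 = 0.4395 in².
0.6 F_u A_nv = 107.8 kips; 0.6 F_y A_gv = 121.9 kips → shear rupture governs the shear term.
R_n = 107.8 + 1.0 × 65 × 0.4395 = 136.3 kips.
Allowable strength R_n/Ω = 136.3 / 2 = 68.2 kips.

68.2 kips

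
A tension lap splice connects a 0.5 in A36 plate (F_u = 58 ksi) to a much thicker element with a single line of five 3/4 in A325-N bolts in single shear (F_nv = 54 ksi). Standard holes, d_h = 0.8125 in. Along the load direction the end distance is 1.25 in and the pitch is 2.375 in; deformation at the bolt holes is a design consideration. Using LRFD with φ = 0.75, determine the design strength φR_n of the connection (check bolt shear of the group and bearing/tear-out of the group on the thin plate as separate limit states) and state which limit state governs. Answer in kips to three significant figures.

89.5 kips (bolt shear governs)

Bolt shear: A_b = π·0.75²/4 = 0.4418 in²; R_n = 54 × 0.4418 × 5 × 1 = 119.3 kips → 0.75 × 119.3 = 89.5 kips.
Bearing (1.2 l_c t F_u ≤ 2.4 d t F_u): upper limit = 2.4·0.75·0.5·58 = 52.2 kips.
  Edge l_c = 1.25 − 0.8125/2 = 0.8438 → r_n = 29.36 kips; interior l_c = 2.375 − 0.8125 = 1.562 → r_n = 52.2 kips.
  R_n,bearing = 1·29.36 + 4·52.2 = 238.2 kips → 0.75 × 238.2 = 179 kips.
Bolt shear governs: 89.5 kips.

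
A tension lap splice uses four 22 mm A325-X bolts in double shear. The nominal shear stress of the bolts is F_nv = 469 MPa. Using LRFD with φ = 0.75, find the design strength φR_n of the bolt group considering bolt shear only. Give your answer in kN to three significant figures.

1070 kN

A_b = π × 22² / 4 = 380.1 mm².
R_n = F_nv · A_b · n · n_s = 469 × 380.1 × 4 × 2 / 1000 = 1426 kN.
Design strength φR_n = 0.75 × 1426 = 1070 kN.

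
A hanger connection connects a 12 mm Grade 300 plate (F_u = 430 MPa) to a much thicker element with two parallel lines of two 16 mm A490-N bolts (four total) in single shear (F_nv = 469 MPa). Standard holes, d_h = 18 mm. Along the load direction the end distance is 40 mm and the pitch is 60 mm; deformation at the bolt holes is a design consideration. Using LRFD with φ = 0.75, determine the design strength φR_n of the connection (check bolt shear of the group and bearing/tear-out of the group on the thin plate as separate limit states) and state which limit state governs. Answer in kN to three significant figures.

283 kN (bolt shear governs)

Bolt shear: A_b = π·16²/4 = 201.1 mm²; R_n = 469 × 201.1 × 4 × 1 / 1000 = 377.2 kN → 0.75 × 377.2 = 283 kN.
Bearing (1.2 l_c t F_u ≤ 2.4 d t F_u): upper limit = 2.4·16·12·430 / 1000 = 198.1 kN.
  Edge l_c = 40 − 18/2 = 31 → r_n = 192 kN; interior l_c = 60 − 18 = 42 → r_n = 198.1 kN.
  R_n,bearing = 2·192 + 2·198.1 = 780.2 kN → 0.75 × 780.2 = 585 kN.
Bolt shear governs: 283 kN.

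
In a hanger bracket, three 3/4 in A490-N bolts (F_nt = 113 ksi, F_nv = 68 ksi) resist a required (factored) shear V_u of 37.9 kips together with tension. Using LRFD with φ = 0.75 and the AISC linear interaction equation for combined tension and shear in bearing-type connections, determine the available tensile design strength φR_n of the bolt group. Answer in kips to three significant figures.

83 kips

A_b = π·0.75²/4 = 0.4418 in²; f_rv = 37.9 / (3 × 0.4418) = 28.6 ksi.
F'_nt = 1.3 F_nt − (F_nt / φF_nv) f_rv = 1.3·113 − (113/(0.75·68))·28.6 = 83.54 ksi, capped at F_nt → F'_nt = 83.54 ksi.
R_n = F'_nt · A_b · n = 83.54 × 0.4418 × 3 = 110.7 kips.
Design strength φR_n = 0.75 × 110.7 = 83 kips.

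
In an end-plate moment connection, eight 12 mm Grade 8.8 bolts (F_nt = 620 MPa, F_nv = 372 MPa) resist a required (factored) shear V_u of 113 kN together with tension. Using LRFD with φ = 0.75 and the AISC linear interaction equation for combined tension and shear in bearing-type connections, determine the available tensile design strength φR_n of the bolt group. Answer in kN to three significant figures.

359 kN

A_b = π·12²/4 = 113.1 mm²; f_rv = 113 × 1000 / (8 × 113.1) = 124.9 MPa.
F'_nt = 1.3 F_nt − (F_nt / φF_nv) f_rv = 1.3·620 − (620/(0.75·372))·124.9 = 528.5 MPa, capped at F_nt → F'_nt = 528.5 MPa.
R_n = F'_nt · A_b · n = 528.5 × 113.1 × 8 / 1000 = 478.1 kN.
Design strength φR_n = 0.75 × 478.1 = 359 kN.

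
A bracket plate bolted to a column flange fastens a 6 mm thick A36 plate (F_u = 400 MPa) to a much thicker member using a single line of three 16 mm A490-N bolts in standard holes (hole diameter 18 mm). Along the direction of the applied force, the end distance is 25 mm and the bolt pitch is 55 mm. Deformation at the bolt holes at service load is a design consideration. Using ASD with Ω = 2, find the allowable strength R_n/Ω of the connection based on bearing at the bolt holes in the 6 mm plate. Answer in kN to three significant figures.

Per bolt r_n = 1.2 l_c t F_u ≤ 2.4 d t F_u; upper limit = 2.4 × 16 × 6 × 400 / 1000 = 92.16 kN.
Edge bolt: l_c = 25 − 18/2 = 16 mm → 1.2 × 16 × 6 × 400 / 1000 = 46.08 → r_n = 46.08 kN.
Interior bolts: l_c = 55 − 18 = 37 mm → 1.2 × 37 × 6 × 400 / 1000 = 106.6 → r_n = 92.16 kN.
R_n = 1 × 46.08 + 2 × 92.16 = 230.4 kN.
Allowable strength R_n/Ω = 230.4 / 2 = 115 kN.

115 kN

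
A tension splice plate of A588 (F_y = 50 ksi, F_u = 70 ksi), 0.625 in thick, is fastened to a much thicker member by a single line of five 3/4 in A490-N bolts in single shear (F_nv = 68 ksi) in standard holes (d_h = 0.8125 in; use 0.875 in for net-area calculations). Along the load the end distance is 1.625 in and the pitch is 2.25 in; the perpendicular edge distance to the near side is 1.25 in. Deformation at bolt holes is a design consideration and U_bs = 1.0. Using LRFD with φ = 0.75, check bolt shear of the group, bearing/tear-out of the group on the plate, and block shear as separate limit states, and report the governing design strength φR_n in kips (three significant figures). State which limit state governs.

113 kips (bolt shear governs)

Bolt shear: A_b = π·0.75²/4 = 0.4418 in²; R_n = 68 × 0.4418 × 5 × 1 = 150.2 kips → 0.75 × 150.2 = 113 kips.
Bearing: edge l_c = 1.219, r_n = 63.98 kips; interior l_c = 1.438, r_n = 75.47 kips; R_n = 63.98 + 4·75.47 = 365.9 kips → 274 kips.
Block shear: A_gv = 6.641, A_nv = 4.18, A_nt = 0.5078 in²; R_n = min(0.6F_uA_nv, 0.6F_yA_gv) + U_bs·F_u·A_nt = 211.1 kips → 158 kips.
Bolt shear governs: 113 kips.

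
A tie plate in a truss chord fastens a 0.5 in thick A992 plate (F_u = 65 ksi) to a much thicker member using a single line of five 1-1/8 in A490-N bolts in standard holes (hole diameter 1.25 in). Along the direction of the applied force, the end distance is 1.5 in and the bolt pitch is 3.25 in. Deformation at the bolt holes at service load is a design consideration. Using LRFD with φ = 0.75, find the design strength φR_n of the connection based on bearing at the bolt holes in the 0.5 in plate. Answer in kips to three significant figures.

260 kips

Per bolt r_n = 1.2 l_c t F_u ≤ 2.4 d t F_u; upper limit = 2.4 × 1.125 × 0.5 × 65 = 87.75 kips.
Edge bolt: l_c = 1.5 − 1.25/2 = 0.875 in → 1.2 × 0.875 × 0.5 × 65 = 34.12 → r_n = 34.12 kips.
Interior bolts: l_c = 3.25 − 1.25 = 2 in → 1.2 × 2 × 0.5 × 65 = 78 → r_n = 78 kips.
R_n = 1 × 34.12 + 4 × 78 = 346.1 kips.
Design strength φR_n = 0.75 × 346.1 = 260 kips.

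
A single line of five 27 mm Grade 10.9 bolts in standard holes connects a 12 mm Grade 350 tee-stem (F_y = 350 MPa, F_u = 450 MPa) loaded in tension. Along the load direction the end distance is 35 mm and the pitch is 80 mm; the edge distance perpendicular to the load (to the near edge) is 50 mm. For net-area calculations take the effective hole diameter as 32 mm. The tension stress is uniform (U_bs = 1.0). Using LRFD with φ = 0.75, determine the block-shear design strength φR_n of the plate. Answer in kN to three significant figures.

650 kN

Shear plane L_v = 35 + 4·80 = 355 mm; A_gv = 355 × 12 = 4260 mm².
A_nv = (355 − 4.5·32) × 12 = 2532 mm².
A_nt = (50 − 0.5·32) × 12 = 408 mm².
0.6 F_u A_nv = 683.6 kN; 0.6 F_y A_gv = 894.6 kN → shear rupture governs the shear term.
R_n = 683.6 + 1.0 × 450 × 408 / 1000 = 867.2 kN.
Design strength φR_n = 0.75 × 867.2 = 650 kN.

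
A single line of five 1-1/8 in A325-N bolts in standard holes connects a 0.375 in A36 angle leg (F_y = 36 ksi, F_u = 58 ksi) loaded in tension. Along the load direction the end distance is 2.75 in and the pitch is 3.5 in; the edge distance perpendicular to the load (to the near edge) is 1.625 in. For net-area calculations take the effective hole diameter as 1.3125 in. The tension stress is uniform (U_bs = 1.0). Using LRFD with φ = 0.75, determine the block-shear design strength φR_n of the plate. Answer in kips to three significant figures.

Shear plane L_v = 2.75 + 4·3.5 = 16.75 in; A_gv = 16.75 × 0.375 = 6.281 in².
A_nv = (16.75 − 4.5·1.3125) × 0.375 = 4.066 in².
A_nt = (1.625 − 0.5·1.3125) × 0.375 = 0.3633 in².
0.6 F_u A_nv = 141.5 kips; 0.6 F_y A_gv = 135.7 kips → shear yielding governs the shear term.
R_n = 135.7 + 1.0 × 58 × 0.3633 = 156.7 kips.
Design strength φR_n = 0.75 × 156.7 = 118 kips.

118 kips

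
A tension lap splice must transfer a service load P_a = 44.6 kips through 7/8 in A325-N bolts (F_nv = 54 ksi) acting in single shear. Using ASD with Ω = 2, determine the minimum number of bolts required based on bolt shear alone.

3 bolts

A_b = π·0.875²/4 = 0.6013 in².
Per-bolt allowable strength R_n/Ω = 54 × 0.6013 × 1 / 2 = 16.24 kips.
n ≥ 44.6 / 16.24 = 2.747 → use 3 bolts.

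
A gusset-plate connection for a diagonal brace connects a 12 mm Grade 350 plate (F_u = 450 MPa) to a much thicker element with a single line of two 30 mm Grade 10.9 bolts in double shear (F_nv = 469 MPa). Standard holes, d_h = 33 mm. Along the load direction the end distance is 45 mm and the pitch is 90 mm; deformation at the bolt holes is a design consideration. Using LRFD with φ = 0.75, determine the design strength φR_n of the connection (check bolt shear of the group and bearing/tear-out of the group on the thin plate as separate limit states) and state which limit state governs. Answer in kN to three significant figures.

416 kN (bearing governs)

Bolt shear: A_b = π·30²/4 = 706.9 mm²; R_n = 469 × 706.9 × 2 × 2 / 1000 = 1326 kN → 0.75 × 1326 = 995 kN.
Bearing (1.2 l_c t F_u ≤ 2.4 d t F_u): upper limit = 2.4·30·12·450 / 1000 = 388.8 kN.
  Edge l_c = 45 − 33/2 = 28.5 → r_n = 184.7 kN; interior l_c = 90 − 33 = 57 → r_n = 369.4 kN.
  R_n,bearing = 1·184.7 + 1·369.4 = 554 kN → 0.75 × 554 = 416 kN.
Bearing governs: 416 kN.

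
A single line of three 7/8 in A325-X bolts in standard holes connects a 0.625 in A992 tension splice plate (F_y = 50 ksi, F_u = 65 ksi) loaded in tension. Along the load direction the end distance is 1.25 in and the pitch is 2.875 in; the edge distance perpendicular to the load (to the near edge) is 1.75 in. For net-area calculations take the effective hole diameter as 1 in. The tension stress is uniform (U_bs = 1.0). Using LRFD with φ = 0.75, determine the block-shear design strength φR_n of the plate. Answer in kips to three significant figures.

120 kips

Shear plane L_v = 1.25 + 2·2.875 = 7 in; A_gv = 7 × 0.625 = 4.375 in².
A_nv = (7 − 2.5·1) × 0.625 = 2.812 in².
A_nt = (1.75 − 0.5·1) × 0.625 = 0.7812 in².
0.6 F_u A_nv = 109.7 kips; 0.6 F_y A_gv = 131.2 kips → shear rupture governs the shear term.
R_n = 109.7 + 1.0 × 65 × 0.7812 = 160.5 kips.
Design strength φR_n = 0.75 × 160.5 = 120 kips.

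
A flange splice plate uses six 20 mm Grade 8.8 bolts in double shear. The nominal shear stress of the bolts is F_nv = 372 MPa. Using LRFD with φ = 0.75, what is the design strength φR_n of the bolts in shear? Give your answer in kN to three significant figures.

A_b = π × 20² / 4 = 314.2 mm².
R_n = F_nv · A_b · n · n_s = 372 × 314.2 × 6 × 2 / 1000 = 1402 kN.
Design strength φR_n = 0.75 × 1402 = 1050 kN.

1050 kN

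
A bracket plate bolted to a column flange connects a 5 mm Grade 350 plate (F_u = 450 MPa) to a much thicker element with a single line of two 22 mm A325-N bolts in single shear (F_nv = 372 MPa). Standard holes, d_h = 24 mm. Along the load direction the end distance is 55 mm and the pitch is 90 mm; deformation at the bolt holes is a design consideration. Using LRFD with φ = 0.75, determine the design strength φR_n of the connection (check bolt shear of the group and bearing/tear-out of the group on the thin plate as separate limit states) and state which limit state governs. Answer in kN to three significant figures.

Bolt shear: A_b = π·22²/4 = 380.1 mm²; R_n = 372 × 380.1 × 2 × 1 / 1000 = 282.8 kN → 0.75 × 282.8 = 212 kN.
Bearing (1.2 l_c t F_u ≤ 2.4 d t F_u): upper limit = 2.4·22·5·450 / 1000 = 118.8 kN.
  Edge l_c = 55 − 24/2 = 43 → r_n = 116.1 kN; interior l_c = 90 − 24 = 66 → r_n = 118.8 kN.
  R_n,bearing = 1·116.1 + 1·118.8 = 234.9 kN → 0.75 × 234.9 = 176 kN.
Bearing governs: 176 kN.

176 kN (bearing governs)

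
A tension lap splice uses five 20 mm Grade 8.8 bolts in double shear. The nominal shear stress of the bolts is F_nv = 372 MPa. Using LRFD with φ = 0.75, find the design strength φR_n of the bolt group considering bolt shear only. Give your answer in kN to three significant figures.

877 kN

A_b = π × 20² / 4 = 314.2 mm².
R_n = F_nv · A_b · n · n_s = 372 × 314.2 × 5 × 2 / 1000 = 1169 kN.
Design strength φR_n = 0.75 × 1169 = 877 kN.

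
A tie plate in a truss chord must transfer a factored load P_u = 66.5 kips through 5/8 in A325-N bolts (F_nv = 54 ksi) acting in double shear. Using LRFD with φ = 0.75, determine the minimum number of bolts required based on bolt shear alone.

3 bolts

A_b = π·0.625²/4 = 0.3068 in².
Per-bolt design strength φR_n = 0.75 × 54 × 0.3068 × 2 = 24.85 kips.
n ≥ 66.5 / 24.85 = 2.676 → use 3 bolts.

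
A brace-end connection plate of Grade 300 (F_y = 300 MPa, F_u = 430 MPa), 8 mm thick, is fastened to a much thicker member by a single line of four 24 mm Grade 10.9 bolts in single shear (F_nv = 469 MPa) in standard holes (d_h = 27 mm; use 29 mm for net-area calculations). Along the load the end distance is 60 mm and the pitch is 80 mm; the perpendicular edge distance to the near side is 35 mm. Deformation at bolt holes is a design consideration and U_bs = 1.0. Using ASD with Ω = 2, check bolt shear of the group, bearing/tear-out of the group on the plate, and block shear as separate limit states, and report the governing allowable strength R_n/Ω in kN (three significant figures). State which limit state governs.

240 kN (block shear governs)

Bolt shear: A_b = π·24²/4 = 452.4 mm²; R_n = 469 × 452.4 × 4 × 1 / 1000 = 848.7 kN → 848.7 / 2 = 424 kN.
Bearing: edge l_c = 46.5, r_n = 192 kN; interior l_c = 53, r_n = 198.1 kN; R_n = 192 + 3·198.1 = 786.4 kN → 393 kN.
Block shear: A_gv = 2400, A_nv = 1588, A_nt = 164 mm²; R_n = min(0.6F_uA_nv, 0.6F_yA_gv) + U_bs·F_u·A_nt = 480.2 kN → 240 kN.
Block shear governs: 240 kN.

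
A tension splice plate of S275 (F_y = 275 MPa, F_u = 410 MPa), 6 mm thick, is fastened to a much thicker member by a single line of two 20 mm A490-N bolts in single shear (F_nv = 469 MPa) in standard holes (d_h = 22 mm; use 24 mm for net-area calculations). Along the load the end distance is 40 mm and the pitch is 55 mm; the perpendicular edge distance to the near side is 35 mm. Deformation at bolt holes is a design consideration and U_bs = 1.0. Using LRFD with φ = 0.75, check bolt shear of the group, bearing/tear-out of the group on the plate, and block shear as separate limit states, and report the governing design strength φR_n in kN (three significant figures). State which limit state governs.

108 kN (block shear governs)

Bolt shear: A_b = π·20²/4 = 314.2 mm²; R_n = 469 × 314.2 × 2 × 1 / 1000 = 294.7 kN → 0.75 × 294.7 = 221 kN.
Bearing: edge l_c = 29, r_n = 85.61 kN; interior l_c = 33, r_n = 97.42 kN; R_n = 85.61 + 1·97.42 = 183 kN → 137 kN.
Block shear: A_gv = 570, A_nv = 354, A_nt = 138 mm²; R_n = min(0.6F_uA_nv, 0.6F_yA_gv) + U_bs·F_u·A_nt = 143.7 kN → 108 kN.
Block shear governs: 108 kN.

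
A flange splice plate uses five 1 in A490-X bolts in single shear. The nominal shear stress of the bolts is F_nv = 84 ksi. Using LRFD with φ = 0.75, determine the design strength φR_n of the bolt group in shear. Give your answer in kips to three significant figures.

247 kips

A_b = π × 1² / 4 = 0.7854 in².
R_n = F_nv · A_b · n · n_s = 84 × 0.7854 × 5 × 1 = 329.9 kips.
Design strength φR_n = 0.75 × 329.9 = 247 kips.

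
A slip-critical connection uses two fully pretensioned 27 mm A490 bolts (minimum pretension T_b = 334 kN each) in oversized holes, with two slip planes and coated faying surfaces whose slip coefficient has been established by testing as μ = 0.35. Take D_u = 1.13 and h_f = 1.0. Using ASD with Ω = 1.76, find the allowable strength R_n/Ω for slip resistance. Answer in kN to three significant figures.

300 kN

R_n = μ · D_u · h_f · T_b · n_s · n_b = 0.35 × 1.13 × 1.0 × 334 × 2 × 2 = 528.4 kN.
Allowable strength R_n/Ω = 528.4 / 1.76 = 300 kN.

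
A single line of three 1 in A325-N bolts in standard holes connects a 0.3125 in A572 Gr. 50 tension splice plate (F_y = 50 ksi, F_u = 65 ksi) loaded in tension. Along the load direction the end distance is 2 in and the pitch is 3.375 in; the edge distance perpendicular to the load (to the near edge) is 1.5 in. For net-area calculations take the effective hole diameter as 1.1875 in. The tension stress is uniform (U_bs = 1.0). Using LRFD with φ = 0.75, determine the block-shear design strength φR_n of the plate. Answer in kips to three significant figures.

Shear plane L_v = 2 + 2·3.375 = 8.75 in; A_gv = 8.75 × 0.3125 = 2.734 in².
A_nv = (8.75 − 2.5·1.1875) × 0.3125 = 1.807 in².
A_nt = (1.5 − 0.5·1.1875) × 0.3125 = 0.2832 in².
0.6 F_u A_nv = 70.46 kips; 0.6 F_y A_gv = 82.03 kips → shear rupture governs the shear term.
R_n = 70.46 + 1.0 × 65 × 0.2832 = 88.87 kips.
Design strength φR_n = 0.75 × 88.87 = 66.7 kips.

66.7 kips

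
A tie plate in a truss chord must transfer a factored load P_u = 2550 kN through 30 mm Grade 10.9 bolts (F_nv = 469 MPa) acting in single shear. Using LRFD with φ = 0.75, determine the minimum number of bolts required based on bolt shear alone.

11 bolts

A_b = π·30²/4 = 706.9 mm².
Per-bolt design strength φR_n = 0.75 × 469 × 706.9 × 1 / 1000 = 248.6 kN.
n ≥ 2550 / 248.6 = 10.26 → use 11 bolts.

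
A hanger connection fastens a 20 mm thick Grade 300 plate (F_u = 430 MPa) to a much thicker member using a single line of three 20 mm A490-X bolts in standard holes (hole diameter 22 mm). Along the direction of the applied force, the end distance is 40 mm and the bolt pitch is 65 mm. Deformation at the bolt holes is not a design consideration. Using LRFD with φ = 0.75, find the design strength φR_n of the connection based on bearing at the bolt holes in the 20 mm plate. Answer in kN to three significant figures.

1050 kN

Per bolt r_n = 1.5 l_c t F_u ≤ 3.0 d t F_u; upper limit = 3.0 × 20 × 20 × 430 / 1000 = 516 kN.
Edge bolt: l_c = 40 − 22/2 = 29 mm → 1.5 × 29 × 20 × 430 / 1000 = 374.1 → r_n = 374.1 kN.
Interior bolts: l_c = 65 − 22 = 43 mm → 1.5 × 43 × 20 × 430 / 1000 = 554.7 → r_n = 516 kN.
R_n = 1 × 374.1 + 2 × 516 = 1406 kN.
Design strength φR_n = 0.75 × 1406 = 1050 kN.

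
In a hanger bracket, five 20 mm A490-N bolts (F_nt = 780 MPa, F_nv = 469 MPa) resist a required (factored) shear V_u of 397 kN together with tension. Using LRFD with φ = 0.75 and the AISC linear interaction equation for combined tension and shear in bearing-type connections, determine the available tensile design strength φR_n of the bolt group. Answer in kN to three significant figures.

534 kN

A_b = π·20²/4 = 314.2 mm²; f_rv = 397 × 1000 / (5 × 314.2) = 252.7 MPa.
F'_nt = 1.3 F_nt − (F_nt / φF_nv) f_rv = 1.3·780 − (780/(0.75·469))·252.7 = 453.6 MPa, capped at F_nt → F'_nt = 453.6 MPa.
R_n = F'_nt · A_b · n = 453.6 × 314.2 × 5 / 1000 = 712.4 kN.
Design strength φR_n = 0.75 × 712.4 = 534 kN.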